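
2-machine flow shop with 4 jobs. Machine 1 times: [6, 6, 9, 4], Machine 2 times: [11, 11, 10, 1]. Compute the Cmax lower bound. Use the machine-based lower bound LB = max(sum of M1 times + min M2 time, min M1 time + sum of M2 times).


LB1 = sum(M1 times) + min(M2 times) = 25 + 1 = 26
LB2 = min(M1 times) + sum(M2 times) = 4 + 33 = 37
Lower bound = max(LB1, LB2) = max(26, 37) = 37

37


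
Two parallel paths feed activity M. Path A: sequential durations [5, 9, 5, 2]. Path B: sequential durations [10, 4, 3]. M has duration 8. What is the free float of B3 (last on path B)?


ES(B3) = sum of predecessors on chain B = 14
EF(B3) = ES + duration = 14 + 3 = 17
Successor of B3 is M. ES(M) = max(sum(A), sum(B)) = max(21, 17) = 21
Free float = ES(successor) - EF(current) = 21 - 17 = 4

4


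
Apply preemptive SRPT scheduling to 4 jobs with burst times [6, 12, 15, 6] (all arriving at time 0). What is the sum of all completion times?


Since all jobs arrive at t=0, SRPT equals SPT ordering.
SPT order: [6, 6, 12, 15]
Completion times:
  Job 1: p=6, C=6
  Job 2: p=6, C=12
  Job 3: p=12, C=24
  Job 4: p=15, C=39
Total completion time = 6 + 12 + 24 + 39 = 81

81


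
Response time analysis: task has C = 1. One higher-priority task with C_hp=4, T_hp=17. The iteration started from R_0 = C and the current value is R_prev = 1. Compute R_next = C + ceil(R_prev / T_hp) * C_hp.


R_next = C + ceil(R_prev / T_hp) * C_hp
ceil(1 / 17) = ceil(0.0588) = 1
Interference = 1 * 4 = 4
R_next = 1 + 4 = 5

5


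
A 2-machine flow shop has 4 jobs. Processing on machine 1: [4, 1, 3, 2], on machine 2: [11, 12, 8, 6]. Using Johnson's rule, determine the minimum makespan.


Apply Johnson's rule:
  Group 1 (a <= b): [(2, 1, 12), (4, 2, 6), (3, 3, 8), (1, 4, 11)]
  Group 2 (a > b): []
Optimal job order: [2, 4, 3, 1]
Schedule:
  Job 2: M1 done at 1, M2 done at 13
  Job 4: M1 done at 3, M2 done at 19
  Job 3: M1 done at 6, M2 done at 27
  Job 1: M1 done at 10, M2 done at 38
Makespan = 38

38


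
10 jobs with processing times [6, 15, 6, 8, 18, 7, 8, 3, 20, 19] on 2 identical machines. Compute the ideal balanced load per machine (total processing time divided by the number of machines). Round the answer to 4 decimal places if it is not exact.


Total processing time = 6 + 15 + 6 + 8 + 18 + 7 + 8 + 3 + 20 + 19 = 110
Number of machines = 2
Ideal balanced load = 110 / 2 = 55.0

55.0


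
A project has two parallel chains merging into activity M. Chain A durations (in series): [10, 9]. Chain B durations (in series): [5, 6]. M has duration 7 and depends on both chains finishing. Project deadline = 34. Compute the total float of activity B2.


Forward pass: ES(B2) = sum of predecessors on chain B = 5
EF = ES + duration = 5 + 6 = 11
Backward pass: LF(M) = deadline = 34; LS(M) = 34 - 7 = 27
LF(B2) = LS(M) - sum(successors on chain B) = 27 - 0 = 27
LS = LF - duration = 27 - 6 = 21
Total float = LS - ES = 21 - 5 = 16

16


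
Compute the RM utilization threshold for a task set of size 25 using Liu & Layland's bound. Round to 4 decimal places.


Compute 2^(1/25) = 1.0281138267
Subtract 1: 1.0281138267 - 1 = 0.0281138267
Multiply by n: 25 * 0.0281138267 = 0.7028456675
Round to 4 dp: 0.7028

0.7028


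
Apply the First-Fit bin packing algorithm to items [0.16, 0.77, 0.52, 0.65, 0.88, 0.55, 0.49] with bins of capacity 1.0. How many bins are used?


Place items sequentially using First-Fit:
  Item 0.16 -> new Bin 1
  Item 0.77 -> Bin 1 (now 0.93)
  Item 0.52 -> new Bin 2
  Item 0.65 -> new Bin 3
  Item 0.88 -> new Bin 4
  Item 0.55 -> new Bin 5
  Item 0.49 -> new Bin 6
Total bins used = 6

6


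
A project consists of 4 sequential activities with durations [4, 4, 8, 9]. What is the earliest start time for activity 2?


Activity 2 starts after activities 1 through 1 complete.
Predecessor durations: [4]
ES = 4 = 4

4


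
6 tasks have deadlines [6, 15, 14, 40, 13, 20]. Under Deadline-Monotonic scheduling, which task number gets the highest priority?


Sort tasks by relative deadline (ascending):
  Task 1: deadline = 6
  Task 5: deadline = 13
  Task 3: deadline = 14
  Task 2: deadline = 15
  Task 6: deadline = 20
  Task 4: deadline = 40
Priority order (highest first): [1, 5, 3, 2, 6, 4]
Highest priority task = 1

1


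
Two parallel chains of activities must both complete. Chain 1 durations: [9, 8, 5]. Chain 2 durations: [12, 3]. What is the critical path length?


Path A total = 9 + 8 + 5 = 22
Path B total = 12 + 3 = 15
Critical path = longest path = max(22, 15) = 22

22


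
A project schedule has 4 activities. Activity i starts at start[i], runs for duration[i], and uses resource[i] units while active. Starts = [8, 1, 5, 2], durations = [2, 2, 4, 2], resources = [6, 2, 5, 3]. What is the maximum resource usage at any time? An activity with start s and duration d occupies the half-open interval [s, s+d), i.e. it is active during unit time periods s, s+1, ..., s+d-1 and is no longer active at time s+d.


Each activity i is active on [start_i, start_i + duration_i).
Compute total resource usage per time slot:
  t=0: active resources = [], total = 0
  t=1: active resources = [2], total = 2
  t=2: active resources = [2, 3], total = 5
  t=3: active resources = [3], total = 3
  t=4: active resources = [], total = 0
  t=5: active resources = [5], total = 5
  t=6: active resources = [5], total = 5
  t=7: active resources = [5], total = 5
  t=8: active resources = [6, 5], total = 11
  t=9: active resources = [6], total = 6
Peak resource demand = 11

11


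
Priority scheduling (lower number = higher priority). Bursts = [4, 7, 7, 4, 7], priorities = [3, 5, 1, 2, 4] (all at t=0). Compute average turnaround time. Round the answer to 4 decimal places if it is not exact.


Sort by priority (ascending = highest first):
Order: [(1, 7), (2, 4), (3, 4), (4, 7), (5, 7)]
Completion times:
  Priority 1, burst=7, C=7
  Priority 2, burst=4, C=11
  Priority 3, burst=4, C=15
  Priority 4, burst=7, C=22
  Priority 5, burst=7, C=29
Average turnaround = 84/5 = 16.8

16.8


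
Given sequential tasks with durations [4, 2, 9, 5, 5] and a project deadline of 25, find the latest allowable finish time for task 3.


LF(activity 3) = deadline - sum of successor durations
Successors: activities 4 through 5 with durations [5, 5]
Sum of successor durations = 10
LF = 25 - 10 = 15

15


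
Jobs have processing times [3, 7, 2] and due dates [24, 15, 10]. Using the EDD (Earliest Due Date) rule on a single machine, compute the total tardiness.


Sort by due date (EDD order): [(2, 10), (7, 15), (3, 24)]
Compute completion times and tardiness:
  Job 1: p=2, d=10, C=2, tardiness=max(0,2-10)=0
  Job 2: p=7, d=15, C=9, tardiness=max(0,9-15)=0
  Job 3: p=3, d=24, C=12, tardiness=max(0,12-24)=0
Total tardiness = 0

0


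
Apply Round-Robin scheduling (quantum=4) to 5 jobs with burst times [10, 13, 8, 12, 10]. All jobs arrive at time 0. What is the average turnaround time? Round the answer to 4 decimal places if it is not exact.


Time quantum = 4
Execution trace:
  J1 runs 4 units, time = 4
  J2 runs 4 units, time = 8
  J3 runs 4 units, time = 12
  J4 runs 4 units, time = 16
  J5 runs 4 units, time = 20
  J1 runs 4 units, time = 24
  J2 runs 4 units, time = 28
  J3 runs 4 units, time = 32
  J4 runs 4 units, time = 36
  J5 runs 4 units, time = 40
  J1 runs 2 units, time = 42
  J2 runs 4 units, time = 46
  J4 runs 4 units, time = 50
  J5 runs 2 units, time = 52
  J2 runs 1 units, time = 53
Finish times: [42, 53, 32, 50, 52]
Average turnaround = 229/5 = 45.8

45.8


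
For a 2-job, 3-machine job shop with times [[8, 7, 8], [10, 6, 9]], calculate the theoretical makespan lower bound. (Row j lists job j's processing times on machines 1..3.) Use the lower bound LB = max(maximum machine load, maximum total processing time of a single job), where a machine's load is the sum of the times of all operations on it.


Machine loads:
  Machine 1: 8 + 10 = 18
  Machine 2: 7 + 6 = 13
  Machine 3: 8 + 9 = 17
Max machine load = 18
Job totals:
  Job 1: 23
  Job 2: 25
Max job total = 25
Lower bound = max(18, 25) = 25

25


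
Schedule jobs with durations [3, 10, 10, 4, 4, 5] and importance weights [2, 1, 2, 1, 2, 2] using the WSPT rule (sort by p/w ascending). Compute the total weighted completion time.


Compute p/w ratios and sort ascending (WSPT): [(3, 2), (4, 2), (5, 2), (4, 1), (10, 2), (10, 1)]
Compute weighted completion times:
  Job (p=3,w=2): C=3, w*C=2*3=6
  Job (p=4,w=2): C=7, w*C=2*7=14
  Job (p=5,w=2): C=12, w*C=2*12=24
  Job (p=4,w=1): C=16, w*C=1*16=16
  Job (p=10,w=2): C=26, w*C=2*26=52
  Job (p=10,w=1): C=36, w*C=1*36=36
Total weighted completion time = 148

148


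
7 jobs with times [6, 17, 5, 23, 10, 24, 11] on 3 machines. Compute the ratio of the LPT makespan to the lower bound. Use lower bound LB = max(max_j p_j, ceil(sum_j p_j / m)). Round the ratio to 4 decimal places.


LPT order: [24, 23, 17, 11, 10, 6, 5]
Machine loads after assignment: [30, 33, 33]
LPT makespan = 33
Lower bound = max(max_job, ceil(total/3)) = max(24, 32) = 32
Ratio = 33 / 32 = 1.0313

1.0313


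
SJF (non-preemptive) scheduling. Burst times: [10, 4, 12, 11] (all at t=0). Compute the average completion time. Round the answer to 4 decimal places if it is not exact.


SJF order (ascending): [4, 10, 11, 12]
Completion times:
  Job 1: burst=4, C=4
  Job 2: burst=10, C=14
  Job 3: burst=11, C=25
  Job 4: burst=12, C=37
Average completion = 80/4 = 20.0

20.0


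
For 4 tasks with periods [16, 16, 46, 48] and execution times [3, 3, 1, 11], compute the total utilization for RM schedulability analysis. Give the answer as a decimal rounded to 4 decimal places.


Compute individual utilizations (exact fractions):
  Task 1: C/T = 3/16 (approx. 0.1875)
  Task 2: C/T = 3/16 (approx. 0.1875)
  Task 3: C/T = 1/46 (approx. 0.0217)
  Task 4: C/T = 11/48 (approx. 0.2292)
Total utilization U = 3/16 + 3/16 + 1/46 + 11/48 = 691/1104
Rounded to 4 decimal places: U = 0.6259
RM (Liu & Layland) bound for 4 tasks = 0.756828; compare with U = 691/1104 (approx. 0.625906)
U <= bound, so schedulable by RM sufficient condition.

0.6259


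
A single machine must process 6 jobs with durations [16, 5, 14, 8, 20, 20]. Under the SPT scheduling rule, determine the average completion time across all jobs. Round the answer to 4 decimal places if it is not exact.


Sort jobs by processing time (SPT order): [5, 8, 14, 16, 20, 20]
Compute completion times sequentially:
  Job 1: processing = 5, completes at 5
  Job 2: processing = 8, completes at 13
  Job 3: processing = 14, completes at 27
  Job 4: processing = 16, completes at 43
  Job 5: processing = 20, completes at 63
  Job 6: processing = 20, completes at 83
Sum of completion times = 234
Average completion time = 234/6 = 39.0

39.0


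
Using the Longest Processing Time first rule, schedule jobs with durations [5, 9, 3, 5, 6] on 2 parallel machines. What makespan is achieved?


Sort jobs in decreasing order (LPT): [9, 6, 5, 5, 3]
Assign each job to the least loaded machine:
  Machine 1: jobs [9, 5], load = 14
  Machine 2: jobs [6, 5, 3], load = 14
Makespan = max load = 14

14


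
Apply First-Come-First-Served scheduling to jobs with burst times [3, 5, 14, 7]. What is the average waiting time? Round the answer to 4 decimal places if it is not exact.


FCFS order (as given): [3, 5, 14, 7]
Waiting times:
  Job 1: wait = 0
  Job 2: wait = 3
  Job 3: wait = 8
  Job 4: wait = 22
Sum of waiting times = 33
Average waiting time = 33/4 = 8.25

8.25


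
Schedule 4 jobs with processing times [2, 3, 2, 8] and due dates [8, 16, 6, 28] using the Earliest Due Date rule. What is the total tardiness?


Sort by due date (EDD order): [(2, 6), (2, 8), (3, 16), (8, 28)]
Compute completion times and tardiness:
  Job 1: p=2, d=6, C=2, tardiness=max(0,2-6)=0
  Job 2: p=2, d=8, C=4, tardiness=max(0,4-8)=0
  Job 3: p=3, d=16, C=7, tardiness=max(0,7-16)=0
  Job 4: p=8, d=28, C=15, tardiness=max(0,15-28)=0
Total tardiness = 0

0


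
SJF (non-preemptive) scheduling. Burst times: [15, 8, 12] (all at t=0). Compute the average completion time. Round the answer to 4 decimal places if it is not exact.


SJF order (ascending): [8, 12, 15]
Completion times:
  Job 1: burst=8, C=8
  Job 2: burst=12, C=20
  Job 3: burst=15, C=35
Average completion = 63/3 = 21.0

21.0


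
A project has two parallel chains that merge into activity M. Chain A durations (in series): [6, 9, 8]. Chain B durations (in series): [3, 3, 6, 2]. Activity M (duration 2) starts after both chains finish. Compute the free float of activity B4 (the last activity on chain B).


ES(B4) = sum of predecessors on chain B = 12
EF(B4) = ES + duration = 12 + 2 = 14
Successor of B4 is M. ES(M) = max(sum(A), sum(B)) = max(23, 14) = 23
Free float = ES(successor) - EF(current) = 23 - 14 = 9

9


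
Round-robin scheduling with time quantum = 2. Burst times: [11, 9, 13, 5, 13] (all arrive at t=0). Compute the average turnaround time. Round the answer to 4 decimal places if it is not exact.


Time quantum = 2
Execution trace:
  J1 runs 2 units, time = 2
  J2 runs 2 units, time = 4
  J3 runs 2 units, time = 6
  J4 runs 2 units, time = 8
  J5 runs 2 units, time = 10
  J1 runs 2 units, time = 12
  J2 runs 2 units, time = 14
  J3 runs 2 units, time = 16
  J4 runs 2 units, time = 18
  J5 runs 2 units, time = 20
  J1 runs 2 units, time = 22
  J2 runs 2 units, time = 24
  J3 runs 2 units, time = 26
  J4 runs 1 units, time = 27
  J5 runs 2 units, time = 29
  J1 runs 2 units, time = 31
  J2 runs 2 units, time = 33
  J3 runs 2 units, time = 35
  J5 runs 2 units, time = 37
  J1 runs 2 units, time = 39
  J2 runs 1 units, time = 40
  J3 runs 2 units, time = 42
  J5 runs 2 units, time = 44
  J1 runs 1 units, time = 45
  J3 runs 2 units, time = 47
  J5 runs 2 units, time = 49
  J3 runs 1 units, time = 50
  J5 runs 1 units, time = 51
Finish times: [45, 40, 50, 27, 51]
Average turnaround = 213/5 = 42.6

42.6


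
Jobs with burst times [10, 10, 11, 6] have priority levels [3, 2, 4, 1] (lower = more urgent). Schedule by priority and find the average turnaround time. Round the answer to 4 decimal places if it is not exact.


Sort by priority (ascending = highest first):
Order: [(1, 6), (2, 10), (3, 10), (4, 11)]
Completion times:
  Priority 1, burst=6, C=6
  Priority 2, burst=10, C=16
  Priority 3, burst=10, C=26
  Priority 4, burst=11, C=37
Average turnaround = 85/4 = 21.25

21.25


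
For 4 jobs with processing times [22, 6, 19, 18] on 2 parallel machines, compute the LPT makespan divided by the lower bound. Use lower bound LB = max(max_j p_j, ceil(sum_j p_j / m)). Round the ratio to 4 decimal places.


LPT order: [22, 19, 18, 6]
Machine loads after assignment: [28, 37]
LPT makespan = 37
Lower bound = max(max_job, ceil(total/2)) = max(22, 33) = 33
Ratio = 37 / 33 = 1.1212

1.1212


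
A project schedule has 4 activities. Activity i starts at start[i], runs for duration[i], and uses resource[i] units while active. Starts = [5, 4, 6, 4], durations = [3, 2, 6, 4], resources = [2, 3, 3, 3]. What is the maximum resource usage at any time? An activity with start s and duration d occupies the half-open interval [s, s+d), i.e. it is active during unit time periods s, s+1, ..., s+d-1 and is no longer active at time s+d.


Each activity i is active on [start_i, start_i + duration_i).
Compute total resource usage per time slot:
  t=0: active resources = [], total = 0
  t=1: active resources = [], total = 0
  t=2: active resources = [], total = 0
  t=3: active resources = [], total = 0
  t=4: active resources = [3, 3], total = 6
  t=5: active resources = [2, 3, 3], total = 8
  t=6: active resources = [2, 3, 3], total = 8
  t=7: active resources = [2, 3, 3], total = 8
  t=8: active resources = [3], total = 3
  t=9: active resources = [3], total = 3
  t=10: active resources = [3], total = 3
  t=11: active resources = [3], total = 3
Peak resource demand = 8

8


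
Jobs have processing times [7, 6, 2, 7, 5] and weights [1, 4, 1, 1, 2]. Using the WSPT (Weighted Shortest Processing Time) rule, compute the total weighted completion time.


Compute p/w ratios and sort ascending (WSPT): [(6, 4), (2, 1), (5, 2), (7, 1), (7, 1)]
Compute weighted completion times:
  Job (p=6,w=4): C=6, w*C=4*6=24
  Job (p=2,w=1): C=8, w*C=1*8=8
  Job (p=5,w=2): C=13, w*C=2*13=26
  Job (p=7,w=1): C=20, w*C=1*20=20
  Job (p=7,w=1): C=27, w*C=1*27=27
Total weighted completion time = 105

105


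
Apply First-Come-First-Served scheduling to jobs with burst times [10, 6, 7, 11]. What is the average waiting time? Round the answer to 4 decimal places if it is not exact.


FCFS order (as given): [10, 6, 7, 11]
Waiting times:
  Job 1: wait = 0
  Job 2: wait = 10
  Job 3: wait = 16
  Job 4: wait = 23
Sum of waiting times = 49
Average waiting time = 49/4 = 12.25

12.25


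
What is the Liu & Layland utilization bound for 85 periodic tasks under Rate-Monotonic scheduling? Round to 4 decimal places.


Compute 2^(1/85) = 1.0081880126
Subtract 1: 1.0081880126 - 1 = 0.0081880126
Multiply by n: 85 * 0.0081880126 = 0.6959810710
Round to 4 dp: 0.6960

0.6960


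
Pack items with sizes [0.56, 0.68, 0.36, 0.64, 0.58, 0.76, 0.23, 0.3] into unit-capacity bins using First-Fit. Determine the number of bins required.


Place items sequentially using First-Fit:
  Item 0.56 -> new Bin 1
  Item 0.68 -> new Bin 2
  Item 0.36 -> Bin 1 (now 0.92)
  Item 0.64 -> new Bin 3
  Item 0.58 -> new Bin 4
  Item 0.76 -> new Bin 5
  Item 0.23 -> Bin 2 (now 0.91)
  Item 0.3 -> Bin 3 (now 0.94)
Total bins used = 5

5


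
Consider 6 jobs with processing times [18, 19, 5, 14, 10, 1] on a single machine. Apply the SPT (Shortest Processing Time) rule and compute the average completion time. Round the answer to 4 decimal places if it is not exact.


Sort jobs by processing time (SPT order): [1, 5, 10, 14, 18, 19]
Compute completion times sequentially:
  Job 1: processing = 1, completes at 1
  Job 2: processing = 5, completes at 6
  Job 3: processing = 10, completes at 16
  Job 4: processing = 14, completes at 30
  Job 5: processing = 18, completes at 48
  Job 6: processing = 19, completes at 67
Sum of completion times = 168
Average completion time = 168/6 = 28.0

28.0


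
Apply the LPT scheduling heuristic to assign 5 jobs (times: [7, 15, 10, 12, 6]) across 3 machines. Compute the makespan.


Sort jobs in decreasing order (LPT): [15, 12, 10, 7, 6]
Assign each job to the least loaded machine:
  Machine 1: jobs [15], load = 15
  Machine 2: jobs [12, 6], load = 18
  Machine 3: jobs [10, 7], load = 17
Makespan = max load = 18

18


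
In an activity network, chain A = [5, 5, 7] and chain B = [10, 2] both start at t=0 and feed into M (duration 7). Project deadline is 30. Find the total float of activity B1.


Forward pass: ES(B1) = sum of predecessors on chain B = 0
EF = ES + duration = 0 + 10 = 10
Backward pass: LF(M) = deadline = 30; LS(M) = 30 - 7 = 23
LF(B1) = LS(M) - sum(successors on chain B) = 23 - 2 = 21
LS = LF - duration = 21 - 10 = 11
Total float = LS - ES = 11 - 0 = 11

11


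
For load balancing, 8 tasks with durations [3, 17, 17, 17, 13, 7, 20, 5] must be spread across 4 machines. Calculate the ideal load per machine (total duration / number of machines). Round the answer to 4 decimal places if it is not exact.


Total processing time = 3 + 17 + 17 + 17 + 13 + 7 + 20 + 5 = 99
Number of machines = 4
Ideal balanced load = 99 / 4 = 24.75

24.75


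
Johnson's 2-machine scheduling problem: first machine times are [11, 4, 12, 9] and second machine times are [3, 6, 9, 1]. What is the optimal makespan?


Apply Johnson's rule:
  Group 1 (a <= b): [(2, 4, 6)]
  Group 2 (a > b): [(3, 12, 9), (1, 11, 3), (4, 9, 1)]
Optimal job order: [2, 3, 1, 4]
Schedule:
  Job 2: M1 done at 4, M2 done at 10
  Job 3: M1 done at 16, M2 done at 25
  Job 1: M1 done at 27, M2 done at 30
  Job 4: M1 done at 36, M2 done at 37
Makespan = 37

37


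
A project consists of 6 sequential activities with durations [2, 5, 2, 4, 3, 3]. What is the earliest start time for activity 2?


Activity 2 starts after activities 1 through 1 complete.
Predecessor durations: [2]
ES = 2 = 2

2


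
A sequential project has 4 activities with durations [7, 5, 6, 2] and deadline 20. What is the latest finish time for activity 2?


LF(activity 2) = deadline - sum of successor durations
Successors: activities 3 through 4 with durations [6, 2]
Sum of successor durations = 8
LF = 20 - 8 = 12

12


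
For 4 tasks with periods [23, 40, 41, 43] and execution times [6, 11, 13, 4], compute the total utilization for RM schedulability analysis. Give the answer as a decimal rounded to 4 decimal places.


Compute individual utilizations (exact fractions):
  Task 1: C/T = 6/23 (approx. 0.2609)
  Task 2: C/T = 11/40 (approx. 0.275)
  Task 3: C/T = 13/41 (approx. 0.3171)
  Task 4: C/T = 4/43 (approx. 0.093)
Total utilization U = 6/23 + 11/40 + 13/41 + 4/43 = 1534319/1621960
Rounded to 4 decimal places: U = 0.9460
RM (Liu & Layland) bound for 4 tasks = 0.756828; compare with U = 1534319/1621960 (approx. 0.945966)
bound < U <= 1, so the RM sufficient condition is not met (inconclusive; an exact test such as response-time analysis is needed).

0.9460


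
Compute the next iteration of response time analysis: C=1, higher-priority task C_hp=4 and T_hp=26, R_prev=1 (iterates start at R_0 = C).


R_next = C + ceil(R_prev / T_hp) * C_hp
ceil(1 / 26) = ceil(0.0385) = 1
Interference = 1 * 4 = 4
R_next = 1 + 4 = 5

5


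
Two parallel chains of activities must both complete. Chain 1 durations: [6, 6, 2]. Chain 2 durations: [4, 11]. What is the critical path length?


Path A total = 6 + 6 + 2 = 14
Path B total = 4 + 11 = 15
Critical path = longest path = max(14, 15) = 15

15


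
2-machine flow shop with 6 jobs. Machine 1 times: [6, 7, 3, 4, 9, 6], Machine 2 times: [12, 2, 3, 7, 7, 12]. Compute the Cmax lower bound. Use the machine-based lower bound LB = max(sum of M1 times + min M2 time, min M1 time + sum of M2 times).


LB1 = sum(M1 times) + min(M2 times) = 35 + 2 = 37
LB2 = min(M1 times) + sum(M2 times) = 3 + 43 = 46
Lower bound = max(LB1, LB2) = max(37, 46) = 46

46


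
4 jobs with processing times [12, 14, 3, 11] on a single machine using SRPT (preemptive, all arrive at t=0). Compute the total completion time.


Since all jobs arrive at t=0, SRPT equals SPT ordering.
SPT order: [3, 11, 12, 14]
Completion times:
  Job 1: p=3, C=3
  Job 2: p=11, C=14
  Job 3: p=12, C=26
  Job 4: p=14, C=40
Total completion time = 3 + 14 + 26 + 40 = 83

83


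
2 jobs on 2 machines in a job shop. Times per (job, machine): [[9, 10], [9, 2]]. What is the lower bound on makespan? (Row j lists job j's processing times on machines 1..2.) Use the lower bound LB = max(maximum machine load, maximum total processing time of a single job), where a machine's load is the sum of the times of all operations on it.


Machine loads:
  Machine 1: 9 + 9 = 18
  Machine 2: 10 + 2 = 12
Max machine load = 18
Job totals:
  Job 1: 19
  Job 2: 11
Max job total = 19
Lower bound = max(18, 19) = 19

19


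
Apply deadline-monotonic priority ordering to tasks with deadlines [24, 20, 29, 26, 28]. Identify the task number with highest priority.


Sort tasks by relative deadline (ascending):
  Task 2: deadline = 20
  Task 1: deadline = 24
  Task 4: deadline = 26
  Task 5: deadline = 28
  Task 3: deadline = 29
Priority order (highest first): [2, 1, 4, 5, 3]
Highest priority task = 2

2


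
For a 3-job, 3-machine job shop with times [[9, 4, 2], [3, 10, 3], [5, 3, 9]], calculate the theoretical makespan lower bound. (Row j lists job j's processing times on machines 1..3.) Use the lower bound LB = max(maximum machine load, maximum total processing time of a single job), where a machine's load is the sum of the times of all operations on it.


Machine loads:
  Machine 1: 9 + 3 + 5 = 17
  Machine 2: 4 + 10 + 3 = 17
  Machine 3: 2 + 3 + 9 = 14
Max machine load = 17
Job totals:
  Job 1: 15
  Job 2: 16
  Job 3: 17
Max job total = 17
Lower bound = max(17, 17) = 17

17


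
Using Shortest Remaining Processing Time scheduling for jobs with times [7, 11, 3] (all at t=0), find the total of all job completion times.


Since all jobs arrive at t=0, SRPT equals SPT ordering.
SPT order: [3, 7, 11]
Completion times:
  Job 1: p=3, C=3
  Job 2: p=7, C=10
  Job 3: p=11, C=21
Total completion time = 3 + 10 + 21 = 34

34


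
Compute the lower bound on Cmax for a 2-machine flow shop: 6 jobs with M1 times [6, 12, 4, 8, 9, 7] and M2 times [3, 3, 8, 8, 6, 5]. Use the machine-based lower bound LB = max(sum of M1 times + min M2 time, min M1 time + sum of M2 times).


LB1 = sum(M1 times) + min(M2 times) = 46 + 3 = 49
LB2 = min(M1 times) + sum(M2 times) = 4 + 33 = 37
Lower bound = max(LB1, LB2) = max(49, 37) = 49

49


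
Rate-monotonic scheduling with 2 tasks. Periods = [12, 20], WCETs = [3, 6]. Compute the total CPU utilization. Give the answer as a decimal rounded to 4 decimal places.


Compute individual utilizations (exact fractions):
  Task 1: C/T = 3/12 = 1/4 (approx. 0.25)
  Task 2: C/T = 6/20 = 3/10 (approx. 0.3)
Total utilization U = 1/4 + 3/10 = 11/20
Rounded to 4 decimal places: U = 0.5500
RM (Liu & Layland) bound for 2 tasks = 0.828427; compare with U = 11/20 (approx. 0.550000)
U <= bound, so schedulable by RM sufficient condition.

0.5500


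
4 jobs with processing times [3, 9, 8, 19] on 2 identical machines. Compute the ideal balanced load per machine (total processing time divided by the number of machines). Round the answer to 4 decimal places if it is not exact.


Total processing time = 3 + 9 + 8 + 19 = 39
Number of machines = 2
Ideal balanced load = 39 / 2 = 19.5

19.5


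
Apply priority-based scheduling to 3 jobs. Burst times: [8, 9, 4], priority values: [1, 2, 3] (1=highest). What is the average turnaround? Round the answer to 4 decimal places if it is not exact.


Sort by priority (ascending = highest first):
Order: [(1, 8), (2, 9), (3, 4)]
Completion times:
  Priority 1, burst=8, C=8
  Priority 2, burst=9, C=17
  Priority 3, burst=4, C=21
Average turnaround = 46/3 = 15.3333

15.3333


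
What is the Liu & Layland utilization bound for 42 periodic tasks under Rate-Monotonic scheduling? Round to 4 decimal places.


Compute 2^(1/42) = 1.0166404394
Subtract 1: 1.0166404394 - 1 = 0.0166404394
Multiply by n: 42 * 0.0166404394 = 0.6988984548
Round to 4 dp: 0.6989

0.6989


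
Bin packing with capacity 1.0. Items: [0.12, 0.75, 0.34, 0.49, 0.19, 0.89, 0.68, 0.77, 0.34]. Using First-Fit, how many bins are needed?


Place items sequentially using First-Fit:
  Item 0.12 -> new Bin 1
  Item 0.75 -> Bin 1 (now 0.87)
  Item 0.34 -> new Bin 2
  Item 0.49 -> Bin 2 (now 0.83)
  Item 0.19 -> new Bin 3
  Item 0.89 -> new Bin 4
  Item 0.68 -> Bin 3 (now 0.87)
  Item 0.77 -> new Bin 5
  Item 0.34 -> new Bin 6
Total bins used = 6

6


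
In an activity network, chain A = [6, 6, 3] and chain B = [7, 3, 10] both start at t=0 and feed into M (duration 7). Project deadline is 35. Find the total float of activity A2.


Forward pass: ES(A2) = sum of predecessors on chain A = 6
EF = ES + duration = 6 + 6 = 12
Backward pass: LF(M) = deadline = 35; LS(M) = 35 - 7 = 28
LF(A2) = LS(M) - sum(successors on chain A) = 28 - 3 = 25
LS = LF - duration = 25 - 6 = 19
Total float = LS - ES = 19 - 6 = 13

13


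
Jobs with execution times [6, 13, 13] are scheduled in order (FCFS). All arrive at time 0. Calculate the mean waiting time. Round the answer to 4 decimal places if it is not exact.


FCFS order (as given): [6, 13, 13]
Waiting times:
  Job 1: wait = 0
  Job 2: wait = 6
  Job 3: wait = 19
Sum of waiting times = 25
Average waiting time = 25/3 = 8.3333

8.3333


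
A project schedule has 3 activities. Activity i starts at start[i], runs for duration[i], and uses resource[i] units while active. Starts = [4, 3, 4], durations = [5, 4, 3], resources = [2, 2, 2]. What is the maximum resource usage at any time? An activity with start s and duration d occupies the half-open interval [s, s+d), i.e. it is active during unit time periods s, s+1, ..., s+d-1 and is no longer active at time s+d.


Each activity i is active on [start_i, start_i + duration_i).
Compute total resource usage per time slot:
  t=0: active resources = [], total = 0
  t=1: active resources = [], total = 0
  t=2: active resources = [], total = 0
  t=3: active resources = [2], total = 2
  t=4: active resources = [2, 2, 2], total = 6
  t=5: active resources = [2, 2, 2], total = 6
  t=6: active resources = [2, 2, 2], total = 6
  t=7: active resources = [2], total = 2
  t=8: active resources = [2], total = 2
Peak resource demand = 6

6


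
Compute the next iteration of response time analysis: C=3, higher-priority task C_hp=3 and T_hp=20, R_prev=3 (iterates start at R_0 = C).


R_next = C + ceil(R_prev / T_hp) * C_hp
ceil(3 / 20) = ceil(0.15) = 1
Interference = 1 * 3 = 3
R_next = 3 + 3 = 6

6


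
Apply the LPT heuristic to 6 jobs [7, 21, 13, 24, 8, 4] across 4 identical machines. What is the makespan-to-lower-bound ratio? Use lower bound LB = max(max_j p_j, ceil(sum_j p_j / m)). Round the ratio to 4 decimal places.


LPT order: [24, 21, 13, 8, 7, 4]
Machine loads after assignment: [24, 21, 17, 15]
LPT makespan = 24
Lower bound = max(max_job, ceil(total/4)) = max(24, 20) = 24
Ratio = 24 / 24 = 1.0

1.0


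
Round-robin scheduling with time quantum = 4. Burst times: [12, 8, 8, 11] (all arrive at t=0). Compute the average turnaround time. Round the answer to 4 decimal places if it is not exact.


Time quantum = 4
Execution trace:
  J1 runs 4 units, time = 4
  J2 runs 4 units, time = 8
  J3 runs 4 units, time = 12
  J4 runs 4 units, time = 16
  J1 runs 4 units, time = 20
  J2 runs 4 units, time = 24
  J3 runs 4 units, time = 28
  J4 runs 4 units, time = 32
  J1 runs 4 units, time = 36
  J4 runs 3 units, time = 39
Finish times: [36, 24, 28, 39]
Average turnaround = 127/4 = 31.75

31.75


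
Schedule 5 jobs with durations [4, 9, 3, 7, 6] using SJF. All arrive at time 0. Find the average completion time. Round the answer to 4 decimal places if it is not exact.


SJF order (ascending): [3, 4, 6, 7, 9]
Completion times:
  Job 1: burst=3, C=3
  Job 2: burst=4, C=7
  Job 3: burst=6, C=13
  Job 4: burst=7, C=20
  Job 5: burst=9, C=29
Average completion = 72/5 = 14.4

14.4


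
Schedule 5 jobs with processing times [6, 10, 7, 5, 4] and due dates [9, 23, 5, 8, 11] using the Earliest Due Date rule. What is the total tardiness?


Sort by due date (EDD order): [(7, 5), (5, 8), (6, 9), (4, 11), (10, 23)]
Compute completion times and tardiness:
  Job 1: p=7, d=5, C=7, tardiness=max(0,7-5)=2
  Job 2: p=5, d=8, C=12, tardiness=max(0,12-8)=4
  Job 3: p=6, d=9, C=18, tardiness=max(0,18-9)=9
  Job 4: p=4, d=11, C=22, tardiness=max(0,22-11)=11
  Job 5: p=10, d=23, C=32, tardiness=max(0,32-23)=9
Total tardiness = 35

35


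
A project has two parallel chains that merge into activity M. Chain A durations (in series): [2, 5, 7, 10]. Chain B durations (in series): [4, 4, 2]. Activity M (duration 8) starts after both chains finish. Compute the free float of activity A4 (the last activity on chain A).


ES(A4) = sum of predecessors on chain A = 14
EF(A4) = ES + duration = 14 + 10 = 24
Successor of A4 is M. ES(M) = max(sum(A), sum(B)) = max(24, 10) = 24
Free float = ES(successor) - EF(current) = 24 - 24 = 0

0


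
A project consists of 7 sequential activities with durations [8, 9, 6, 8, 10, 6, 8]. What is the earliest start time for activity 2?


Activity 2 starts after activities 1 through 1 complete.
Predecessor durations: [8]
ES = 8 = 8

8


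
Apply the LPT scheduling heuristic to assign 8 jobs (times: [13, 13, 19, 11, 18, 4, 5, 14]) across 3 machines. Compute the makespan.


Sort jobs in decreasing order (LPT): [19, 18, 14, 13, 13, 11, 5, 4]
Assign each job to the least loaded machine:
  Machine 1: jobs [19, 11, 4], load = 34
  Machine 2: jobs [18, 13], load = 31
  Machine 3: jobs [14, 13, 5], load = 32
Makespan = max load = 34

34


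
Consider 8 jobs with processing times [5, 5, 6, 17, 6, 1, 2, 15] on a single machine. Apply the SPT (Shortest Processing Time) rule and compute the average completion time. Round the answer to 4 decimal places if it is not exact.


Sort jobs by processing time (SPT order): [1, 2, 5, 5, 6, 6, 15, 17]
Compute completion times sequentially:
  Job 1: processing = 1, completes at 1
  Job 2: processing = 2, completes at 3
  Job 3: processing = 5, completes at 8
  Job 4: processing = 5, completes at 13
  Job 5: processing = 6, completes at 19
  Job 6: processing = 6, completes at 25
  Job 7: processing = 15, completes at 40
  Job 8: processing = 17, completes at 57
Sum of completion times = 166
Average completion time = 166/8 = 20.75

20.75


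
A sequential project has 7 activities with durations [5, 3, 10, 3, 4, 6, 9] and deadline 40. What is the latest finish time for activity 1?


LF(activity 1) = deadline - sum of successor durations
Successors: activities 2 through 7 with durations [3, 10, 3, 4, 6, 9]
Sum of successor durations = 35
LF = 40 - 35 = 5

5


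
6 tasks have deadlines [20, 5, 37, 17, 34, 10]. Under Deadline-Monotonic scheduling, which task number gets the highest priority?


Sort tasks by relative deadline (ascending):
  Task 2: deadline = 5
  Task 6: deadline = 10
  Task 4: deadline = 17
  Task 1: deadline = 20
  Task 5: deadline = 34
  Task 3: deadline = 37
Priority order (highest first): [2, 6, 4, 1, 5, 3]
Highest priority task = 2

2


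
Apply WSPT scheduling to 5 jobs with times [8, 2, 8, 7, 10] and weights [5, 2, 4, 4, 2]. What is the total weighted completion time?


Compute p/w ratios and sort ascending (WSPT): [(2, 2), (8, 5), (7, 4), (8, 4), (10, 2)]
Compute weighted completion times:
  Job (p=2,w=2): C=2, w*C=2*2=4
  Job (p=8,w=5): C=10, w*C=5*10=50
  Job (p=7,w=4): C=17, w*C=4*17=68
  Job (p=8,w=4): C=25, w*C=4*25=100
  Job (p=10,w=2): C=35, w*C=2*35=70
Total weighted completion time = 292

292


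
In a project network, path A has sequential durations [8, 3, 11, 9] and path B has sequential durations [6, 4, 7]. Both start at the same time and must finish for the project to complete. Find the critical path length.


Path A total = 8 + 3 + 11 + 9 = 31
Path B total = 6 + 4 + 7 = 17
Critical path = longest path = max(31, 17) = 31

31


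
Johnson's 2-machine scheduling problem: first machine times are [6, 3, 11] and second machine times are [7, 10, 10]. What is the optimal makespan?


Apply Johnson's rule:
  Group 1 (a <= b): [(2, 3, 10), (1, 6, 7)]
  Group 2 (a > b): [(3, 11, 10)]
Optimal job order: [2, 1, 3]
Schedule:
  Job 2: M1 done at 3, M2 done at 13
  Job 1: M1 done at 9, M2 done at 20
  Job 3: M1 done at 20, M2 done at 30
Makespan = 30

30


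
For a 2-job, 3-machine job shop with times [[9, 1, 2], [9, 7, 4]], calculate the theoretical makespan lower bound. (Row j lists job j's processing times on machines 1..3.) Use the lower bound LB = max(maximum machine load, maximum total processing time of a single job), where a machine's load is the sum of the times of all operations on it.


Machine loads:
  Machine 1: 9 + 9 = 18
  Machine 2: 1 + 7 = 8
  Machine 3: 2 + 4 = 6
Max machine load = 18
Job totals:
  Job 1: 12
  Job 2: 20
Max job total = 20
Lower bound = max(18, 20) = 20

20


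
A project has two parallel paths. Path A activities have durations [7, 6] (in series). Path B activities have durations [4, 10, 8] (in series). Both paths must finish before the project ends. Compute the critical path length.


Path A total = 7 + 6 = 13
Path B total = 4 + 10 + 8 = 22
Critical path = longest path = max(13, 22) = 22

22


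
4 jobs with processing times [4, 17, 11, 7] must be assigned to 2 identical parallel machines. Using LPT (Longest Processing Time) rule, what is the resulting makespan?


Sort jobs in decreasing order (LPT): [17, 11, 7, 4]
Assign each job to the least loaded machine:
  Machine 1: jobs [17, 4], load = 21
  Machine 2: jobs [11, 7], load = 18
Makespan = max load = 21

21


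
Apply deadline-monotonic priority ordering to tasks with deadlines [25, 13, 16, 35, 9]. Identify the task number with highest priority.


Sort tasks by relative deadline (ascending):
  Task 5: deadline = 9
  Task 2: deadline = 13
  Task 3: deadline = 16
  Task 1: deadline = 25
  Task 4: deadline = 35
Priority order (highest first): [5, 2, 3, 1, 4]
Highest priority task = 5

5


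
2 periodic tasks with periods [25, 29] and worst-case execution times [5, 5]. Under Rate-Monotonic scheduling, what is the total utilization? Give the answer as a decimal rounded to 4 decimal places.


Compute individual utilizations (exact fractions):
  Task 1: C/T = 5/25 = 1/5 (approx. 0.2)
  Task 2: C/T = 5/29 (approx. 0.1724)
Total utilization U = 1/5 + 5/29 = 54/145
Rounded to 4 decimal places: U = 0.3724
RM (Liu & Layland) bound for 2 tasks = 0.828427; compare with U = 54/145 (approx. 0.372414)
U <= bound, so schedulable by RM sufficient condition.

0.3724


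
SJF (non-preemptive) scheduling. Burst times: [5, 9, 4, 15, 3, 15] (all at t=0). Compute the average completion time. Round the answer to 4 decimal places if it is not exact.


SJF order (ascending): [3, 4, 5, 9, 15, 15]
Completion times:
  Job 1: burst=3, C=3
  Job 2: burst=4, C=7
  Job 3: burst=5, C=12
  Job 4: burst=9, C=21
  Job 5: burst=15, C=36
  Job 6: burst=15, C=51
Average completion = 130/6 = 21.6667

21.6667


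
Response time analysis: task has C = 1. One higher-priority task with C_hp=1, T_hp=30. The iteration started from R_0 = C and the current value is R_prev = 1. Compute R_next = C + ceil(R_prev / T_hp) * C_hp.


R_next = C + ceil(R_prev / T_hp) * C_hp
ceil(1 / 30) = ceil(0.0333) = 1
Interference = 1 * 1 = 1
R_next = 1 + 1 = 2

2


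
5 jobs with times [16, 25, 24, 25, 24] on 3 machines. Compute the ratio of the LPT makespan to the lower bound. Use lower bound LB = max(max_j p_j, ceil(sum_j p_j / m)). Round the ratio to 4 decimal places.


LPT order: [25, 25, 24, 24, 16]
Machine loads after assignment: [41, 25, 48]
LPT makespan = 48
Lower bound = max(max_job, ceil(total/3)) = max(25, 38) = 38
Ratio = 48 / 38 = 1.2632

1.2632


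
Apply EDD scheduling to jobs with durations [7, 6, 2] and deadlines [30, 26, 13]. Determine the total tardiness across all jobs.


Sort by due date (EDD order): [(2, 13), (6, 26), (7, 30)]
Compute completion times and tardiness:
  Job 1: p=2, d=13, C=2, tardiness=max(0,2-13)=0
  Job 2: p=6, d=26, C=8, tardiness=max(0,8-26)=0
  Job 3: p=7, d=30, C=15, tardiness=max(0,15-30)=0
Total tardiness = 0

0


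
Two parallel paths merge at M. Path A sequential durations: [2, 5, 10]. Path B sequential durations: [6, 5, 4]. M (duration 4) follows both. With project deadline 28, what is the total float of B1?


Forward pass: ES(B1) = sum of predecessors on chain B = 0
EF = ES + duration = 0 + 6 = 6
Backward pass: LF(M) = deadline = 28; LS(M) = 28 - 4 = 24
LF(B1) = LS(M) - sum(successors on chain B) = 24 - 9 = 15
LS = LF - duration = 15 - 6 = 9
Total float = LS - ES = 9 - 0 = 9

9


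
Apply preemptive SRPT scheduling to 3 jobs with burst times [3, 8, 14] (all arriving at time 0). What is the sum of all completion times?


Since all jobs arrive at t=0, SRPT equals SPT ordering.
SPT order: [3, 8, 14]
Completion times:
  Job 1: p=3, C=3
  Job 2: p=8, C=11
  Job 3: p=14, C=25
Total completion time = 3 + 11 + 25 = 39

39


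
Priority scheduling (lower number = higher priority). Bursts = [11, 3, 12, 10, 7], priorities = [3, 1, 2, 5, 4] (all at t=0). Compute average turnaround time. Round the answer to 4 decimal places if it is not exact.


Sort by priority (ascending = highest first):
Order: [(1, 3), (2, 12), (3, 11), (4, 7), (5, 10)]
Completion times:
  Priority 1, burst=3, C=3
  Priority 2, burst=12, C=15
  Priority 3, burst=11, C=26
  Priority 4, burst=7, C=33
  Priority 5, burst=10, C=43
Average turnaround = 120/5 = 24.0

24.0


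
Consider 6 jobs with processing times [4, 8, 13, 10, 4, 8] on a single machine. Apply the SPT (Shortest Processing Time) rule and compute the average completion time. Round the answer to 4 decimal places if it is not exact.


Sort jobs by processing time (SPT order): [4, 4, 8, 8, 10, 13]
Compute completion times sequentially:
  Job 1: processing = 4, completes at 4
  Job 2: processing = 4, completes at 8
  Job 3: processing = 8, completes at 16
  Job 4: processing = 8, completes at 24
  Job 5: processing = 10, completes at 34
  Job 6: processing = 13, completes at 47
Sum of completion times = 133
Average completion time = 133/6 = 22.1667

22.1667
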